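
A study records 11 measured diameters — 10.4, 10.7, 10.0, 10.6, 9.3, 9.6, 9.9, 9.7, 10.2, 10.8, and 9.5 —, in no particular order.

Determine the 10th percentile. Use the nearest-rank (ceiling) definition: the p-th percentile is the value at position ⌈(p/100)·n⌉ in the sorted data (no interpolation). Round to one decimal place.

9.5

Sorted: 9.3, 9.5, 9.6, 9.7, 9.9, 10.0, 10.2, 10.4, 10.6, 10.7, 10.8.
n = 11.
Position = ⌈10/100 · 11⌉ = ⌈1.1⌉ = 2.
The value at rank 2 is 9.5.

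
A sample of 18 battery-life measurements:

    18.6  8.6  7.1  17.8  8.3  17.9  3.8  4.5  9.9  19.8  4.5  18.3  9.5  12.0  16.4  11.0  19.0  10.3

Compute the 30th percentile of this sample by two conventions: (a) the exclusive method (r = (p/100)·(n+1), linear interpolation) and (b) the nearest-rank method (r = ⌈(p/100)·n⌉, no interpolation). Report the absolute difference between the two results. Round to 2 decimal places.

0.09

Sorted: 3.8, 4.5, 4.5, 7.1, 8.3, 8.6, 9.5, 9.9, 10.3, 11.0, 12.0, 16.4, 17.8, 17.9, 18.3, 18.6, 19.0, 19.8.
n = 18.
(a) r = 5.7; between ranks 5 (8.3) and 6 (8.6): 8.51.
(b) the nearest-rank method: rank 6 → 8.6.
|8.51 − 8.6| = 0.09.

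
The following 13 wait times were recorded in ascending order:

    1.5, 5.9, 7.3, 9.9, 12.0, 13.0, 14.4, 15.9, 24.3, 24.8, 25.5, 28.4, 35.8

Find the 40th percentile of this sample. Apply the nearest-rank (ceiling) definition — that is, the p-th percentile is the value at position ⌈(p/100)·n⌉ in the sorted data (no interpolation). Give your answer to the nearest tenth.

13.0

n = 13.
Position = ⌈40/100 · 13⌉ = ⌈5.2⌉ = 6.
The value at rank 6 is 13.0.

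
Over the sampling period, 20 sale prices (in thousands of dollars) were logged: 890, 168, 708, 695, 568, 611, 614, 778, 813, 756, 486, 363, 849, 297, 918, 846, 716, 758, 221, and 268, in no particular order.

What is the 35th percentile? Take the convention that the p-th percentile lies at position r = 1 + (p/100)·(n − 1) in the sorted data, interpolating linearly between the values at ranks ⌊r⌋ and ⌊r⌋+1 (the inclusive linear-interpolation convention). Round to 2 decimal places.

595.95

Sorted: 168, 221, 268, 297, 363, 486, 568, 611, 614, 695, 708, 716, 756, 758, 778, 813, 846, 849, 890, 918.
n = 20.
r = 1 + (35/100)·(20 − 1) = 1 + 6.65 = 7.65.
Rank 7 is 568 and rank 8 is 611.
Interpolate: 568 + 0.65·(611 − 568) = 568 + 0.65·43 = 595.95.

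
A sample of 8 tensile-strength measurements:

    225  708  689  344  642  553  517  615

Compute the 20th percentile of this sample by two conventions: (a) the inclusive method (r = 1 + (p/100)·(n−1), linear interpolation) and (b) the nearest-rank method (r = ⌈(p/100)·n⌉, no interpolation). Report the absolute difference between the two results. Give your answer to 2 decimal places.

Sorted: 225, 344, 517, 553, 615, 642, 689, 708.
n = 8.
(a) r = 2.4; between ranks 2 (344) and 3 (517): 413.2.
(b) the nearest-rank method: rank 2 → 344.
|413.2 − 344| = 69.2.

69.20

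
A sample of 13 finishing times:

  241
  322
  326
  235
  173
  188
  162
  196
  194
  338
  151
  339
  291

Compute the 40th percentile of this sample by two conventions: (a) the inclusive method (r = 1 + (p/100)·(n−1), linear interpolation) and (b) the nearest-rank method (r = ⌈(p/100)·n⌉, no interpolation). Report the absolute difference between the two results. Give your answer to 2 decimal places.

Sorted: 151, 162, 173, 188, 194, 196, 235, 241, 291, 322, 326, 338, 339.
n = 13.
(a) r = 5.8; between ranks 5 (194) and 6 (196): 195.6.
(b) the nearest-rank method: rank 6 → 196.
|195.6 − 196| = 0.4.

0.40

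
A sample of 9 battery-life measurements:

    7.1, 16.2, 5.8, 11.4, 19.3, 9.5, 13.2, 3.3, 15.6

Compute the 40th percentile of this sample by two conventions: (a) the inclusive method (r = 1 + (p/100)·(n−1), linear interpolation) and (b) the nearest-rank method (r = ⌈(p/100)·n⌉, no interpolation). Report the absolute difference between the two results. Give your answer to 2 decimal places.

Sorted: 3.3, 5.8, 7.1, 9.5, 11.4, 13.2, 15.6, 16.2, 19.3.
n = 9.
(a) r = 4.2; between ranks 4 (9.5) and 5 (11.4): 9.88.
(b) the nearest-rank method: rank 4 → 9.5.
|9.88 − 9.5| = 0.38.

0.38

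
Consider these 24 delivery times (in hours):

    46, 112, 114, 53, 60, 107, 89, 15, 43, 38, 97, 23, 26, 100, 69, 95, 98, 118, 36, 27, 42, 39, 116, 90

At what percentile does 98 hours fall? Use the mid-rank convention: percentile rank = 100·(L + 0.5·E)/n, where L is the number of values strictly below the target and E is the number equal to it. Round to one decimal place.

72.9

Sorted: 15, 23, 26, 27, 36, 38, 39, 42, 43, 46, 53, 60, 69, 89, 90, 95, 97, 98, 100, 107, 112, 114, 116, 118.
Count below 98: L = 17; count equal: E = 1; n = 24.
Percentile rank = 100·(17 + 0.5·1)/24 = 100·17.5/24 = 72.92.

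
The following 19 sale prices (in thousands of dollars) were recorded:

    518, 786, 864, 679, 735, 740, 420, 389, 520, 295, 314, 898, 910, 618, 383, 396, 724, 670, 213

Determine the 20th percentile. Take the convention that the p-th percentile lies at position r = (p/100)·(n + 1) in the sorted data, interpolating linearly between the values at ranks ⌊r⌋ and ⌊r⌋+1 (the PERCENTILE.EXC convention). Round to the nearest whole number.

Sorted: 213, 295, 314, 383, 389, 396, 420, 518, 520, 618, 670, 679, 724, 735, 740, 786, 864, 898, 910.
n = 19.
r = (20/100)·(19 + 1) = 4.
r is an integer, so P20 is the value at rank 4: 383.

383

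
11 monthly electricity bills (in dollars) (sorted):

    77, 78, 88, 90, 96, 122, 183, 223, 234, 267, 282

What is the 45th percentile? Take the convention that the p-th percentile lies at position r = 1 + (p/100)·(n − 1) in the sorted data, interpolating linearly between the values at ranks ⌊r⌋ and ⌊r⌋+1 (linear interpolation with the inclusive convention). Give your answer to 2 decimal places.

109.00

n = 11.
r = 1 + (45/100)·(11 − 1) = 1 + 4.5 = 5.5.
Rank 5 is 96 and rank 6 is 122.
Interpolate: 96 + 0.5·(122 − 96) = 96 + 0.5·26 = 109.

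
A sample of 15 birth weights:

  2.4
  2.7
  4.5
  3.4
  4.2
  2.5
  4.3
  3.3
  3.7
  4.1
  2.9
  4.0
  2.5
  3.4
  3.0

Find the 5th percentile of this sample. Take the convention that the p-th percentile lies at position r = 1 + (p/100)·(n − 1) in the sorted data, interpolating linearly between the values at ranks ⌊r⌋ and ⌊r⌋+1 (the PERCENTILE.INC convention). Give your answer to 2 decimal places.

2.47

Sorted: 2.4, 2.5, 2.5, 2.7, 2.9, 3.0, 3.3, 3.4, 3.4, 3.7, 4.0, 4.1, 4.2, 4.3, 4.5.
n = 15.
r = 1 + (5/100)·(15 − 1) = 1 + 0.7 = 1.7.
Rank 1 is 2.4 and rank 2 is 2.5.
Interpolate: 2.4 + 0.7·(2.5 − 2.4) = 2.4 + 0.7·0.1 = 2.47.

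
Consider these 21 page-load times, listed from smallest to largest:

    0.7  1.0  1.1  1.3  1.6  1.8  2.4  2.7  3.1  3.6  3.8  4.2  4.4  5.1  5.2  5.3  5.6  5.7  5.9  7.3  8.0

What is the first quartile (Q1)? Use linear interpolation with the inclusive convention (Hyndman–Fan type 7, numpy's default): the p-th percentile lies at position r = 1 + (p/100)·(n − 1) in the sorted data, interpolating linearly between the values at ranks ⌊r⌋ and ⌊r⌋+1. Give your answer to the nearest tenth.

1.8

n = 21.
r = 1 + (25/100)·(21 − 1) = 1 + 5 = 6.
r is an integer, so P25 is the value at rank 6: 1.8.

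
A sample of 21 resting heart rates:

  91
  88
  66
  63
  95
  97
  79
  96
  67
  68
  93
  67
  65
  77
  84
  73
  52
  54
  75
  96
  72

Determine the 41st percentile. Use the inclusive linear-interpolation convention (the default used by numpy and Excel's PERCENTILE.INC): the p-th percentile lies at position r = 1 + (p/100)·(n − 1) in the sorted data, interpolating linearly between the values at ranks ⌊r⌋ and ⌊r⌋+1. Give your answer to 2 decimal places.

Sorted: 52, 54, 63, 65, 66, 67, 67, 68, 72, 73, 75, 77, 79, 84, 88, 91, 93, 95, 96, 96, 97.
n = 21.
r = 1 + (41/100)·(21 − 1) = 1 + 8.2 = 9.2.
Rank 9 is 72 and rank 10 is 73.
Interpolate: 72 + 0.2·(73 − 72) = 72 + 0.2·1 = 72.2.

72.20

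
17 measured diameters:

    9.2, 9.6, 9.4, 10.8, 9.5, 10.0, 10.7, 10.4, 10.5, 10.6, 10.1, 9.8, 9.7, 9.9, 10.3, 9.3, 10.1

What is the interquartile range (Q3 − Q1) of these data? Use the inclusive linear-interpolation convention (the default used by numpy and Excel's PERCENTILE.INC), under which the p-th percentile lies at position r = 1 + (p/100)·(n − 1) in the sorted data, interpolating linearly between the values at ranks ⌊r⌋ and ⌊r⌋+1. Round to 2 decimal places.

0.80

Sorted: 9.2, 9.3, 9.4, 9.5, 9.6, 9.7, 9.8, 9.9, 10.0, 10.1, 10.1, 10.3, 10.4, 10.5, 10.6, 10.7, 10.8.
n = 17.
P25: r = 5 (integer) → 9.6.
P75: r = 13 (integer) → 10.4.
Difference: 10.4 − 9.6 = 0.8.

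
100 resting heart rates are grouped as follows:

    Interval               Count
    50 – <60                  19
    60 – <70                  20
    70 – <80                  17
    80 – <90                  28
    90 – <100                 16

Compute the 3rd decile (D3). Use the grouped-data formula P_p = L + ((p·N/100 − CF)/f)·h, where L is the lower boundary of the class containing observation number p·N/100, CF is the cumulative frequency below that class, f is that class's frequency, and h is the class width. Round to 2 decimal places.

65.50

N = 100; target position k = 30/100 · 100 = 30.
Cumulative frequencies: 19, 39, 56, 84, 100.
Observation 30 falls in the class 60 – <70.
L = 60, CF = 19, f = 20, h = 10.
P30 = 60 + ((30 − 19)/20)·10 = 60 + 5.5 = 65.5.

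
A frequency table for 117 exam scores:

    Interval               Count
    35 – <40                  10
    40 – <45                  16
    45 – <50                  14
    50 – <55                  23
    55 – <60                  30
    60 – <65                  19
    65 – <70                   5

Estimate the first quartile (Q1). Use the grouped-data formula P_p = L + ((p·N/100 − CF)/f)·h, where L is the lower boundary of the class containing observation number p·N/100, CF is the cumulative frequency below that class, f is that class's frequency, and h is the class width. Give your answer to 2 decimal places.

N = 117; target position k = 25/100 · 117 = 29.25.
Cumulative frequencies: 10, 26, 40, 63, 93, 112, 117.
Observation 29.25 falls in the class 45 – <50.
L = 45, CF = 26, f = 14, h = 5.
P25 = 45 + ((29.25 − 26)/14)·5 = 45 + 1.16071 = 46.1607.

46.16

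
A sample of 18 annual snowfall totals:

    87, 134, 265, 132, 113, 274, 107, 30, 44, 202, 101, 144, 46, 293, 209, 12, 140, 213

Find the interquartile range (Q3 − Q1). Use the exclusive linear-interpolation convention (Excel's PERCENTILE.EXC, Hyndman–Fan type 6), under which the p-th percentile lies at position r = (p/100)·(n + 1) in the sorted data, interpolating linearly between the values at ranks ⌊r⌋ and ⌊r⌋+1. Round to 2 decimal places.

133.25

Sorted: 12, 30, 44, 46, 87, 101, 107, 113, 132, 134, 140, 144, 202, 209, 213, 265, 274, 293.
n = 18.
P25: r = 4.75; ranks 4–5 are 46, 87; interpolating gives 76.75.
P75: r = 14.25; ranks 14–15 are 209, 213; interpolating gives 210.
Difference: 210 − 76.75 = 133.25.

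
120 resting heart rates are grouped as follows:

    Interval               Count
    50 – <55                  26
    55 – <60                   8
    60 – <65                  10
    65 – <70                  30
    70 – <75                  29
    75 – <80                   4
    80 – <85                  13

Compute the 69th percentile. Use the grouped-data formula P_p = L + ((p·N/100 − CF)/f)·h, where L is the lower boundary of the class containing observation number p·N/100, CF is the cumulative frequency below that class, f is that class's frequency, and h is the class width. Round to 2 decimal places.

71.52

N = 120; target position k = 69/100 · 120 = 82.8.
Cumulative frequencies: 26, 34, 44, 74, 103, 107, 120.
Observation 82.8 falls in the class 70 – <75.
L = 70, CF = 74, f = 29, h = 5.
P69 = 70 + ((82.8 − 74)/29)·5 = 70 + 1.51724 = 71.5172.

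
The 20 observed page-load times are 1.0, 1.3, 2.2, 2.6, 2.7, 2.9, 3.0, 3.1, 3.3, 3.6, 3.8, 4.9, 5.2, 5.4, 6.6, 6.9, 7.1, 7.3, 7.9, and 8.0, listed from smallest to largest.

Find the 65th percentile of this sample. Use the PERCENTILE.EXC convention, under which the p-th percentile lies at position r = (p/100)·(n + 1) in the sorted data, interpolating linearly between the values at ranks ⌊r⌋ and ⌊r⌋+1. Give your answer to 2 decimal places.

n = 20.
r = (65/100)·(20 + 1) = 13.65.
Rank 13 is 5.2 and rank 14 is 5.4.
Interpolate: 5.2 + 0.65·(5.4 − 5.2) = 5.2 + 0.65·0.2 = 5.33.

5.33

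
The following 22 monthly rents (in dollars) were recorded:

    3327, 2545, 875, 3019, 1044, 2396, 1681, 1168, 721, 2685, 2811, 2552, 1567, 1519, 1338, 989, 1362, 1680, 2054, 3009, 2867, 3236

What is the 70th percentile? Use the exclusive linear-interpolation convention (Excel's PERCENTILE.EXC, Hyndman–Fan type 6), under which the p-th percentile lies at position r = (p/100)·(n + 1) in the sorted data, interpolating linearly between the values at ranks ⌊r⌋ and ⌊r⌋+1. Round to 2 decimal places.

Sorted: 721, 875, 989, 1044, 1168, 1338, 1362, 1519, 1567, 1680, 1681, 2054, 2396, 2545, 2552, 2685, 2811, 2867, 3009, 3019, 3236, 3327.
n = 22.
r = (70/100)·(22 + 1) = 16.1.
Rank 16 is 2685 and rank 17 is 2811.
Interpolate: 2685 + 0.1·(2811 − 2685) = 2685 + 0.1·126 = 2697.6.

2697.60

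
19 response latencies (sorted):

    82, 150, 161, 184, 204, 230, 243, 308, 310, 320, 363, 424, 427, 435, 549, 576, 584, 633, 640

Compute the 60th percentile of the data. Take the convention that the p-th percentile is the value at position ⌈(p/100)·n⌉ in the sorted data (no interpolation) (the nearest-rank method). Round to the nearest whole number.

n = 19.
Position = ⌈60/100 · 19⌉ = ⌈11.4⌉ = 12.
The value at rank 12 is 424.

424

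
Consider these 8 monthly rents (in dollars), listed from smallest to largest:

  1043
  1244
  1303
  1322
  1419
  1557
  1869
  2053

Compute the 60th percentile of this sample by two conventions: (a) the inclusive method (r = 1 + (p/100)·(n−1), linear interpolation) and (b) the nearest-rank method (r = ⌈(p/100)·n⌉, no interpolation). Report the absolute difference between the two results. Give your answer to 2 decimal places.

27.60

n = 8.
(a) r = 5.2; between ranks 5 (1419) and 6 (1557): 1446.6.
(b) the nearest-rank method: rank 5 → 1419.
|1446.6 − 1419| = 27.6.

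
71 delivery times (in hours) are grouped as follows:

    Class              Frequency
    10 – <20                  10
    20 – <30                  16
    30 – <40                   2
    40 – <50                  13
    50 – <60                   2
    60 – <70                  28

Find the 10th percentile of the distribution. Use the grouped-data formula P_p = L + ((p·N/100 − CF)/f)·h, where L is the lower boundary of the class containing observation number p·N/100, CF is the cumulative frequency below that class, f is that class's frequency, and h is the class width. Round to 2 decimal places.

N = 71; target position k = 10/100 · 71 = 7.1.
Cumulative frequencies: 10, 26, 28, 41, 43, 71.
Observation 7.1 falls in the class 10 – <20.
L = 10, CF = 0, f = 10, h = 10.
P10 = 10 + ((7.1 − 0)/10)·10 = 10 + 7.1 = 17.1.

17.10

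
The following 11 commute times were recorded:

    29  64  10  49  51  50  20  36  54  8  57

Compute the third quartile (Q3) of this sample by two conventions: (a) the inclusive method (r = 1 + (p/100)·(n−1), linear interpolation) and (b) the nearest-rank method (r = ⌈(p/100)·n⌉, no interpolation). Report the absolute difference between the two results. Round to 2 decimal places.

1.50

Sorted: 8, 10, 20, 29, 36, 49, 50, 51, 54, 57, 64.
n = 11.
(a) r = 8.5; between ranks 8 (51) and 9 (54): 52.5.
(b) the nearest-rank method: rank 9 → 54.
|52.5 − 54| = 1.5.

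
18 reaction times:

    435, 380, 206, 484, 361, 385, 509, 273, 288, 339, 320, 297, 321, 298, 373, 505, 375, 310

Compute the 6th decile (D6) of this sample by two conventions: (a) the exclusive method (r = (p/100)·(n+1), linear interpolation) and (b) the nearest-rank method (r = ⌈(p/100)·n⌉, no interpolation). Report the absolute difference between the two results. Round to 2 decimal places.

Sorted: 206, 273, 288, 297, 298, 310, 320, 321, 339, 361, 373, 375, 380, 385, 435, 484, 505, 509.
n = 18.
(a) r = 11.4; between ranks 11 (373) and 12 (375): 373.8.
(b) the nearest-rank method: rank 11 → 373.
|373.8 − 373| = 0.8.

0.80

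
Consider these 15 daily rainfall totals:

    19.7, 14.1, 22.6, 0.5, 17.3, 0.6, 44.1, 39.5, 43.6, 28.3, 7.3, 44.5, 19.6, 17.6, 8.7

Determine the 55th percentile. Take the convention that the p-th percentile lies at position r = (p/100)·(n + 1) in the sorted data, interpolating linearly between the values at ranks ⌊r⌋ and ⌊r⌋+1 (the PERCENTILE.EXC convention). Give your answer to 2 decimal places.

19.68

Sorted: 0.5, 0.6, 7.3, 8.7, 14.1, 17.3, 17.6, 19.6, 19.7, 22.6, 28.3, 39.5, 43.6, 44.1, 44.5.
n = 15.
r = (55/100)·(15 + 1) = 8.8.
Rank 8 is 19.6 and rank 9 is 19.7.
Interpolate: 19.6 + 0.8·(19.7 − 19.6) = 19.6 + 0.8·0.1 = 19.68.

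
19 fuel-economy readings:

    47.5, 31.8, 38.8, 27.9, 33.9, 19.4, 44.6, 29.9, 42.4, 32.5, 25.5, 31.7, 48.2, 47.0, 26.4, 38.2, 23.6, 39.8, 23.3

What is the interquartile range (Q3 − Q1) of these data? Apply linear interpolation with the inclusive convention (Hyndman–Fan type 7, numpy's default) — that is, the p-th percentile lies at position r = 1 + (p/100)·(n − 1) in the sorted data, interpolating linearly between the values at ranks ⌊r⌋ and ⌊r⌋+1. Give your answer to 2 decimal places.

Sorted: 19.4, 23.3, 23.6, 25.5, 26.4, 27.9, 29.9, 31.7, 31.8, 32.5, 33.9, 38.2, 38.8, 39.8, 42.4, 44.6, 47.0, 47.5, 48.2.
n = 19.
P25: r = 5.5; ranks 5–6 are 26.4, 27.9; interpolating gives 27.15.
P75: r = 14.5; ranks 14–15 are 39.8, 42.4; interpolating gives 41.1.
Difference: 41.1 − 27.15 = 13.95.

13.95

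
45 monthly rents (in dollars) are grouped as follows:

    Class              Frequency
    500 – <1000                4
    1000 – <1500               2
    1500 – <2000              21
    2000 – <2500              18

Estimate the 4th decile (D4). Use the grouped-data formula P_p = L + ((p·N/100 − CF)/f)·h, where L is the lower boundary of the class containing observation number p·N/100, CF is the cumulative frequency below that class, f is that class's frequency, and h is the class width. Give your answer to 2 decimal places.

N = 45; target position k = 40/100 · 45 = 18.
Cumulative frequencies: 4, 6, 27, 45.
Observation 18 falls in the class 1500 – <2000.
L = 1500, CF = 6, f = 21, h = 500.
P40 = 1500 + ((18 − 6)/21)·500 = 1500 + 285.714 = 1785.71.

1785.71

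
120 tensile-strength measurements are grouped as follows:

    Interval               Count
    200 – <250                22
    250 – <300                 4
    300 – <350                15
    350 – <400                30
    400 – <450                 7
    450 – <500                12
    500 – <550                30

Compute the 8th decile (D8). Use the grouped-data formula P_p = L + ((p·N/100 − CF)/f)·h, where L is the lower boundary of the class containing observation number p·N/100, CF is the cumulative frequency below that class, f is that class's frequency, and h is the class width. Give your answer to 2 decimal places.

510.00

N = 120; target position k = 80/100 · 120 = 96.
Cumulative frequencies: 22, 26, 41, 71, 78, 90, 120.
Observation 96 falls in the class 500 – <550.
L = 500, CF = 90, f = 30, h = 50.
P80 = 500 + ((96 − 90)/30)·50 = 500 + 10 = 510.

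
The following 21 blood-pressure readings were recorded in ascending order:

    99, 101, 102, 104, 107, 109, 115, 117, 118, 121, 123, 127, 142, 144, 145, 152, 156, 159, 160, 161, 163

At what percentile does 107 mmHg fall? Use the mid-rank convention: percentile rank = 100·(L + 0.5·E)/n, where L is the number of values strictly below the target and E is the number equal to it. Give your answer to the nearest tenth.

21.4

Count below 107: L = 4; count equal: E = 1; n = 21.
Percentile rank = 100·(4 + 0.5·1)/21 = 100·4.5/21 = 21.43.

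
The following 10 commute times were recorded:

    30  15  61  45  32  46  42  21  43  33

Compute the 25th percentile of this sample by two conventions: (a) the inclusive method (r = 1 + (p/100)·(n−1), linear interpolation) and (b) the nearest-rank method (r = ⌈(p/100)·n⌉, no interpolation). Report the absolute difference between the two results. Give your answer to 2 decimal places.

0.50

Sorted: 15, 21, 30, 32, 33, 42, 43, 45, 46, 61.
n = 10.
(a) r = 3.25; between ranks 3 (30) and 4 (32): 30.5.
(b) the nearest-rank method: rank 3 → 30.
|30.5 − 30| = 0.5.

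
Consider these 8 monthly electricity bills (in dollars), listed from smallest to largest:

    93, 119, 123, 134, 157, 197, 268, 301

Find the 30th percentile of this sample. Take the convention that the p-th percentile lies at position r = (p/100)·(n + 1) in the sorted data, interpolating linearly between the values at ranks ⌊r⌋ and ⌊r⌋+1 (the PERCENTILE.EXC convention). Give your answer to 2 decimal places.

n = 8.
r = (30/100)·(8 + 1) = 2.7.
Rank 2 is 119 and rank 3 is 123.
Interpolate: 119 + 0.7·(123 − 119) = 119 + 0.7·4 = 121.8.

121.80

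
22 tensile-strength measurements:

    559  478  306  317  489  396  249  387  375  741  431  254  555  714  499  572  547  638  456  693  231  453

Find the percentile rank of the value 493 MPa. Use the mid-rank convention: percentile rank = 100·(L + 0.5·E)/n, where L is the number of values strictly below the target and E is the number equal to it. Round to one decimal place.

59.1

Sorted: 231, 249, 254, 306, 317, 375, 387, 396, 431, 453, 456, 478, 489, 499, 547, 555, 559, 572, 638, 693, 714, 741.
Count below 493: L = 13; count equal: E = 0; n = 22.
Percentile rank = 100·(13 + 0.5·0)/22 = 100·13/22 = 59.09.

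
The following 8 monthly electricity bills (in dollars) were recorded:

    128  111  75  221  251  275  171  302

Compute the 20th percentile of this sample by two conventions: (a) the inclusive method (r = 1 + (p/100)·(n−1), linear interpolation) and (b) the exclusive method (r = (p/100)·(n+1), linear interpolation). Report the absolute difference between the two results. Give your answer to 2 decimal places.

Sorted: 75, 111, 128, 171, 221, 251, 275, 302.
n = 8.
(a) r = 2.4; between ranks 2 (111) and 3 (128): 117.8.
(b) r = 1.8; between ranks 1 (75) and 2 (111): 103.8.
|117.8 − 103.8| = 14.

14.00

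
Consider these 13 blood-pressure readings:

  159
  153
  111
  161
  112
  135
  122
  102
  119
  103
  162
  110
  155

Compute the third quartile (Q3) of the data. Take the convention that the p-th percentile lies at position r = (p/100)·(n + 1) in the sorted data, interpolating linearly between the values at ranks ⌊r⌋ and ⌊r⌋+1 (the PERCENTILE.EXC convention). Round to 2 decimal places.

Sorted: 102, 103, 110, 111, 112, 119, 122, 135, 153, 155, 159, 161, 162.
n = 13.
r = (75/100)·(13 + 1) = 10.5.
Rank 10 is 155 and rank 11 is 159.
Interpolate: 155 + 0.5·(159 − 155) = 155 + 0.5·4 = 157.

157.00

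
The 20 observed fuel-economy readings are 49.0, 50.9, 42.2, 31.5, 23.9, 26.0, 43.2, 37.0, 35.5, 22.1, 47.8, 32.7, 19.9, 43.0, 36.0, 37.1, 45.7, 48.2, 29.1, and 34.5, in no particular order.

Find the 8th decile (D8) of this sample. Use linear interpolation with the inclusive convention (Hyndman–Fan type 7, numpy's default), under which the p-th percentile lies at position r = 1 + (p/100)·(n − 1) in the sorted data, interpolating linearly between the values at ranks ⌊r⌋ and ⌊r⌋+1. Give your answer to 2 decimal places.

Sorted: 19.9, 22.1, 23.9, 26.0, 29.1, 31.5, 32.7, 34.5, 35.5, 36.0, 37.0, 37.1, 42.2, 43.0, 43.2, 45.7, 47.8, 48.2, 49.0, 50.9.
n = 20.
r = 1 + (80/100)·(20 − 1) = 1 + 15.2 = 16.2.
Rank 16 is 45.7 and rank 17 is 47.8.
Interpolate: 45.7 + 0.2·(47.8 − 45.7) = 45.7 + 0.2·2.1 = 46.12.

46.12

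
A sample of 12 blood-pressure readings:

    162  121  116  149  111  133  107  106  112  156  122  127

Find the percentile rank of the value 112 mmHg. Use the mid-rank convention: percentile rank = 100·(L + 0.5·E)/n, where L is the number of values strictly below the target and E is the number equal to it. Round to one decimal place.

Sorted: 106, 107, 111, 112, 116, 121, 122, 127, 133, 149, 156, 162.
Count below 112: L = 3; count equal: E = 1; n = 12.
Percentile rank = 100·(3 + 0.5·1)/12 = 100·3.5/12 = 29.17.

29.2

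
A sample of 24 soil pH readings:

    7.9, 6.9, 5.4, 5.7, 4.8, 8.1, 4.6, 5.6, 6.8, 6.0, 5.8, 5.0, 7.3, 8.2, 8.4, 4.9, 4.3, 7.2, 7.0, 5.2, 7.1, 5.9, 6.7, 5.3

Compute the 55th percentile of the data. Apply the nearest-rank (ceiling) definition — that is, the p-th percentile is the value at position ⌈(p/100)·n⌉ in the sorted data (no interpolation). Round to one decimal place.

6.7

Sorted: 4.3, 4.6, 4.8, 4.9, 5.0, 5.2, 5.3, 5.4, 5.6, 5.7, 5.8, 5.9, 6.0, 6.7, 6.8, 6.9, 7.0, 7.1, 7.2, 7.3, 7.9, 8.1, 8.2, 8.4.
n = 24.
Position = ⌈55/100 · 24⌉ = ⌈13.2⌉ = 14.
The value at rank 14 is 6.7.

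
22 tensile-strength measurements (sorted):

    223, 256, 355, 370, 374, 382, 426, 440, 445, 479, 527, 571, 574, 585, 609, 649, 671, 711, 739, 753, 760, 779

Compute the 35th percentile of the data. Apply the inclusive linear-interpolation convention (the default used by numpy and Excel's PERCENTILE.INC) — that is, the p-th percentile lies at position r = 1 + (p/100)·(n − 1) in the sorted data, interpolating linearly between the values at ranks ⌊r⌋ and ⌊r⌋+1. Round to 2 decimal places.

441.75

n = 22.
r = 1 + (35/100)·(22 − 1) = 1 + 7.35 = 8.35.
Rank 8 is 440 and rank 9 is 445.
Interpolate: 440 + 0.35·(445 − 440) = 440 + 0.35·5 = 441.75.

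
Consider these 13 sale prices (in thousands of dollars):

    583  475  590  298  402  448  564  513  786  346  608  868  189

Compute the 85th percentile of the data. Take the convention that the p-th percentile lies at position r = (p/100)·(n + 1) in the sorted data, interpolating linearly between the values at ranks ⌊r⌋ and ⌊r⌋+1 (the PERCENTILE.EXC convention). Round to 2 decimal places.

768.20

Sorted: 189, 298, 346, 402, 448, 475, 513, 564, 583, 590, 608, 786, 868.
n = 13.
r = (85/100)·(13 + 1) = 11.9.
Rank 11 is 608 and rank 12 is 786.
Interpolate: 608 + 0.9·(786 − 608) = 608 + 0.9·178 = 768.2.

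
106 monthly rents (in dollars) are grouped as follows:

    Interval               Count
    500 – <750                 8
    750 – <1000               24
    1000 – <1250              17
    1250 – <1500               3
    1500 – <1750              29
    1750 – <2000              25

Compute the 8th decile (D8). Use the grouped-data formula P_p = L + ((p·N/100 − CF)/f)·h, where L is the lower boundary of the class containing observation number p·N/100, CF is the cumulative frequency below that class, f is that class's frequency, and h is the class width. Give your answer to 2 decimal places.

1788.00

N = 106; target position k = 80/100 · 106 = 84.8.
Cumulative frequencies: 8, 32, 49, 52, 81, 106.
Observation 84.8 falls in the class 1750 – <2000.
L = 1750, CF = 81, f = 25, h = 250.
P80 = 1750 + ((84.8 − 81)/25)·250 = 1750 + 38 = 1788.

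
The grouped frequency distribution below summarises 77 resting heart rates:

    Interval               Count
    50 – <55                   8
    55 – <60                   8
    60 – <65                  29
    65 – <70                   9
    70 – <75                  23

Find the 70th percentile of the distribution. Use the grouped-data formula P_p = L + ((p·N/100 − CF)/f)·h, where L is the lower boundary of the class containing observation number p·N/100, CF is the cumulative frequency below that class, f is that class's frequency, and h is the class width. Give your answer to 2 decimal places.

69.94

N = 77; target position k = 70/100 · 77 = 53.9.
Cumulative frequencies: 8, 16, 45, 54, 77.
Observation 53.9 falls in the class 65 – <70.
L = 65, CF = 45, f = 9, h = 5.
P70 = 65 + ((53.9 − 45)/9)·5 = 65 + 4.94444 = 69.9444.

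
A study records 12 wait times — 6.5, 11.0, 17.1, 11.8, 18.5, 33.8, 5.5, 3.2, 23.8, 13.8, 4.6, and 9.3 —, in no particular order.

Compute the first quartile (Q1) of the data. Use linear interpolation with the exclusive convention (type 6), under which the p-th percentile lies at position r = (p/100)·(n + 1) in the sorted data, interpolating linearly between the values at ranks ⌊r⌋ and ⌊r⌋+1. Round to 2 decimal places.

Sorted: 3.2, 4.6, 5.5, 6.5, 9.3, 11.0, 11.8, 13.8, 17.1, 18.5, 23.8, 33.8.
n = 12.
r = (25/100)·(12 + 1) = 3.25.
Rank 3 is 5.5 and rank 4 is 6.5.
Interpolate: 5.5 + 0.25·(6.5 − 5.5) = 5.5 + 0.25·1 = 5.75.

5.75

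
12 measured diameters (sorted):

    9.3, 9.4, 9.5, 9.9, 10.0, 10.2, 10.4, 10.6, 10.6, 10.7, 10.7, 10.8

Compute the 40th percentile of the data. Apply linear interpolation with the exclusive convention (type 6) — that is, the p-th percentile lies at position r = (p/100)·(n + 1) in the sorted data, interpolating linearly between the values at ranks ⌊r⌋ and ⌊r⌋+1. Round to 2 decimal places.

10.04

n = 12.
r = (40/100)·(12 + 1) = 5.2.
Rank 5 is 10.0 and rank 6 is 10.2.
Interpolate: 10.0 + 0.2·(10.2 − 10.0) = 10.0 + 0.2·0.2 = 10.04.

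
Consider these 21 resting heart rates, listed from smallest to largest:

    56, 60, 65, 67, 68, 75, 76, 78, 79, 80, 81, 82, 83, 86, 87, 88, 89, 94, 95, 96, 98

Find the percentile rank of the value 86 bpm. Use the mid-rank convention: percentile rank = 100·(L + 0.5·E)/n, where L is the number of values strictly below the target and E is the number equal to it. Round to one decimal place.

Count below 86: L = 13; count equal: E = 1; n = 21.
Percentile rank = 100·(13 + 0.5·1)/21 = 100·13.5/21 = 64.29.

64.3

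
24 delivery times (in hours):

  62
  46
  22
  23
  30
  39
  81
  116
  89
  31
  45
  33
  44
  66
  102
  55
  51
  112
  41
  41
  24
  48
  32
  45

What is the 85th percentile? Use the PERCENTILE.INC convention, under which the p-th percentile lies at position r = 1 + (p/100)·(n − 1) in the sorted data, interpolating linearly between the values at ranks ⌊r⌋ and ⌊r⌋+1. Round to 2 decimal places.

Sorted: 22, 23, 24, 30, 31, 32, 33, 39, 41, 41, 44, 45, 45, 46, 48, 51, 55, 62, 66, 81, 89, 102, 112, 116.
n = 24.
r = 1 + (85/100)·(24 − 1) = 1 + 19.55 = 20.55.
Rank 20 is 81 and rank 21 is 89.
Interpolate: 81 + 0.55·(89 − 81) = 81 + 0.55·8 = 85.4.

85.40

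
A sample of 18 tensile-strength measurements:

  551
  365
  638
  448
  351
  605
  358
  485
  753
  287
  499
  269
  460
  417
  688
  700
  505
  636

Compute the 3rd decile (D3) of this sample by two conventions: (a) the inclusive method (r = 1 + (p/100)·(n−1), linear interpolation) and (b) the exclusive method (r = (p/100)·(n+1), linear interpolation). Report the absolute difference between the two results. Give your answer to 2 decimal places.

18.70

Sorted: 269, 287, 351, 358, 365, 417, 448, 460, 485, 499, 505, 551, 605, 636, 638, 688, 700, 753.
n = 18.
(a) r = 6.1; between ranks 6 (417) and 7 (448): 420.1.
(b) r = 5.7; between ranks 5 (365) and 6 (417): 401.4.
|420.1 − 401.4| = 18.7.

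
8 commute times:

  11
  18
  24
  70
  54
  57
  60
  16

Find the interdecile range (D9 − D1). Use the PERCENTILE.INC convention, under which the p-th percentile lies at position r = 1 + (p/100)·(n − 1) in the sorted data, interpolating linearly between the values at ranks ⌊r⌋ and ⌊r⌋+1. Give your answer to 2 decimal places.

Sorted: 11, 16, 18, 24, 54, 57, 60, 70.
n = 8.
P10: r = 1.7; ranks 1–2 are 11, 16; interpolating gives 14.5.
P90: r = 7.3; ranks 7–8 are 60, 70; interpolating gives 63.
Difference: 63 − 14.5 = 48.5.

48.50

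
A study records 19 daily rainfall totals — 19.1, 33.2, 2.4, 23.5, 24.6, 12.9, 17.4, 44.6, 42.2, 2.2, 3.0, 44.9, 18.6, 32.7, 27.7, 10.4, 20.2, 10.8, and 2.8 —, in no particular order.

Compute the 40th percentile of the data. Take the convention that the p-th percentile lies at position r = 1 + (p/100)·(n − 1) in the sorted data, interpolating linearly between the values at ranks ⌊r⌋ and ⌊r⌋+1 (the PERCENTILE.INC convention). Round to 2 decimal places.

17.64

Sorted: 2.2, 2.4, 2.8, 3.0, 10.4, 10.8, 12.9, 17.4, 18.6, 19.1, 20.2, 23.5, 24.6, 27.7, 32.7, 33.2, 42.2, 44.6, 44.9.
n = 19.
r = 1 + (40/100)·(19 − 1) = 1 + 7.2 = 8.2.
Rank 8 is 17.4 and rank 9 is 18.6.
Interpolate: 17.4 + 0.2·(18.6 − 17.4) = 17.4 + 0.2·1.2 = 17.64.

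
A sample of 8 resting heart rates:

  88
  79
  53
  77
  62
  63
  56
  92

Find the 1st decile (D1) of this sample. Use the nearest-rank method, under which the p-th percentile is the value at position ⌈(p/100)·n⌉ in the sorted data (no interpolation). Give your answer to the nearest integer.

53

Sorted: 53, 56, 62, 63, 77, 79, 88, 92.
n = 8.
Position = ⌈10/100 · 8⌉ = ⌈0.8⌉ = 1.
The value at rank 1 is 53.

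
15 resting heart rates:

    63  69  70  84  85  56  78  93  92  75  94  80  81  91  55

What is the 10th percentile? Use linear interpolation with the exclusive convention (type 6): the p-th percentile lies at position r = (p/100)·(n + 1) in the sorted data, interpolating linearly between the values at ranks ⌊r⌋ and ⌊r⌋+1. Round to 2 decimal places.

55.60

Sorted: 55, 56, 63, 69, 70, 75, 78, 80, 81, 84, 85, 91, 92, 93, 94.
n = 15.
r = (10/100)·(15 + 1) = 1.6.
Rank 1 is 55 and rank 2 is 56.
Interpolate: 55 + 0.6·(56 − 55) = 55 + 0.6·1 = 55.6.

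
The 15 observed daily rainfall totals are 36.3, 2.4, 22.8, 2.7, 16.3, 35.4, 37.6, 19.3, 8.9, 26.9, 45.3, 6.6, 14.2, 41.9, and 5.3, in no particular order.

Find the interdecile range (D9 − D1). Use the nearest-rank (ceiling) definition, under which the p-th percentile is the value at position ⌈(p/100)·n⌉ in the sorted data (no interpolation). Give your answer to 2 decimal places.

39.20

Sorted: 2.4, 2.7, 5.3, 6.6, 8.9, 14.2, 16.3, 19.3, 22.8, 26.9, 35.4, 36.3, 37.6, 41.9, 45.3.
n = 15.
P10: rank ⌈10/100·15⌉ = 2 → 2.7.
P90: rank ⌈90/100·15⌉ = 14 → 41.9.
Difference: 41.9 − 2.7 = 39.2.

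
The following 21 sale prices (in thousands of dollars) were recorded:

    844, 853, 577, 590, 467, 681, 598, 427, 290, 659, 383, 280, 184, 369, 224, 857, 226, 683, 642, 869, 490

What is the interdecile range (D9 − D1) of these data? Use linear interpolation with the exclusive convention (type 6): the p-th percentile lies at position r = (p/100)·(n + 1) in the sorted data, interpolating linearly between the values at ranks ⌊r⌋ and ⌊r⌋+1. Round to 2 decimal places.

631.80

Sorted: 184, 224, 226, 280, 290, 369, 383, 427, 467, 490, 577, 590, 598, 642, 659, 681, 683, 844, 853, 857, 869.
n = 21.
P10: r = 2.2; ranks 2–3 are 224, 226; interpolating gives 224.4.
P90: r = 19.8; ranks 19–20 are 853, 857; interpolating gives 856.2.
Difference: 856.2 − 224.4 = 631.8.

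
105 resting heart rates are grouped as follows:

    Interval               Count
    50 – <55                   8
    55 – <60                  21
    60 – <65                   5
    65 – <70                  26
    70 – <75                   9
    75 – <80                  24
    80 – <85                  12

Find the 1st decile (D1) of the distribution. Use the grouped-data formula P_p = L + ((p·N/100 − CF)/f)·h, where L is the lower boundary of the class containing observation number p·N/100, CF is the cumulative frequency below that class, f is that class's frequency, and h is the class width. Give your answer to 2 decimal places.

N = 105; target position k = 10/100 · 105 = 10.5.
Cumulative frequencies: 8, 29, 34, 60, 69, 93, 105.
Observation 10.5 falls in the class 55 – <60.
L = 55, CF = 8, f = 21, h = 5.
P10 = 55 + ((10.5 − 8)/21)·5 = 55 + 0.595238 = 55.5952.

55.60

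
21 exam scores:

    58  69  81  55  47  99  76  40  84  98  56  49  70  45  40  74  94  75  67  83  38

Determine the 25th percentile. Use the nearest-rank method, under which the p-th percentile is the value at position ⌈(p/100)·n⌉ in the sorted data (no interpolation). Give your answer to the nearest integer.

49

Sorted: 38, 40, 40, 45, 47, 49, 55, 56, 58, 67, 69, 70, 74, 75, 76, 81, 83, 84, 94, 98, 99.
n = 21.
Position = ⌈25/100 · 21⌉ = ⌈5.25⌉ = 6.
The value at rank 6 is 49.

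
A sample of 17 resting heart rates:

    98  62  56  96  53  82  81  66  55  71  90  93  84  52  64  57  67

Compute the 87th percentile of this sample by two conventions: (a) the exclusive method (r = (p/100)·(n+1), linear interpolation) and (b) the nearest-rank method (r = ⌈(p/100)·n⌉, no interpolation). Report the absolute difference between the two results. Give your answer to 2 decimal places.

Sorted: 52, 53, 55, 56, 57, 62, 64, 66, 67, 71, 81, 82, 84, 90, 93, 96, 98.
n = 17.
(a) r = 15.66; between ranks 15 (93) and 16 (96): 94.98.
(b) the nearest-rank method: rank 15 → 93.
|94.98 − 93| = 1.98.

1.98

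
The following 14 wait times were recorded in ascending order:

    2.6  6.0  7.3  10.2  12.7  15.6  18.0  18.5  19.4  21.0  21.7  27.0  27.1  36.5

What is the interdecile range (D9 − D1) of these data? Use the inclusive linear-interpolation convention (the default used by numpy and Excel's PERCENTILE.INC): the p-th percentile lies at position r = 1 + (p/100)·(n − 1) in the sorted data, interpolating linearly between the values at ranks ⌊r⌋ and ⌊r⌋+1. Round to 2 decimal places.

20.68

n = 14.
P10: r = 2.3; ranks 2–3 are 6.0, 7.3; interpolating gives 6.39.
P90: r = 12.7; ranks 12–13 are 27.0, 27.1; interpolating gives 27.07.
Difference: 27.07 − 6.39 = 20.68.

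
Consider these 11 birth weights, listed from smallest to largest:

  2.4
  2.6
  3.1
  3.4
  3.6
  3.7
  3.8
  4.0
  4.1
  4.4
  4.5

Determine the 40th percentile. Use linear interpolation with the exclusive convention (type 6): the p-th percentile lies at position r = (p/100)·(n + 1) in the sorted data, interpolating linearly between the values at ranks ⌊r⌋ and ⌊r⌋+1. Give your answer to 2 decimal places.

3.56

n = 11.
r = (40/100)·(11 + 1) = 4.8.
Rank 4 is 3.4 and rank 5 is 3.6.
Interpolate: 3.4 + 0.8·(3.6 − 3.4) = 3.4 + 0.8·0.2 = 3.56.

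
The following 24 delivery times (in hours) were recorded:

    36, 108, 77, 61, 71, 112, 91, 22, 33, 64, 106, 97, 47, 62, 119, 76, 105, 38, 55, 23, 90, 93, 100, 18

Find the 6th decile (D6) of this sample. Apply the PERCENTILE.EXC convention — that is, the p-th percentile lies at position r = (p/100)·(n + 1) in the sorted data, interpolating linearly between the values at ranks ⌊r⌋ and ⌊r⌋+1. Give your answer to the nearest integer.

90

Sorted: 18, 22, 23, 33, 36, 38, 47, 55, 61, 62, 64, 71, 76, 77, 90, 91, 93, 97, 100, 105, 106, 108, 112, 119.
n = 24.
r = (60/100)·(24 + 1) = 15.
r is an integer, so P60 is the value at rank 15: 90.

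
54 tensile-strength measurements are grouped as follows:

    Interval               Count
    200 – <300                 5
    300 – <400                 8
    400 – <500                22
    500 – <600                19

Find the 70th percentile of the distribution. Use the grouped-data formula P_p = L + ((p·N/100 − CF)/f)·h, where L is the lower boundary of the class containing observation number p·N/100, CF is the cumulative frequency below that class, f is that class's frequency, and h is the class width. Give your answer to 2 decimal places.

N = 54; target position k = 70/100 · 54 = 37.8.
Cumulative frequencies: 5, 13, 35, 54.
Observation 37.8 falls in the class 500 – <600.
L = 500, CF = 35, f = 19, h = 100.
P70 = 500 + ((37.8 − 35)/19)·100 = 500 + 14.7368 = 514.737.

514.74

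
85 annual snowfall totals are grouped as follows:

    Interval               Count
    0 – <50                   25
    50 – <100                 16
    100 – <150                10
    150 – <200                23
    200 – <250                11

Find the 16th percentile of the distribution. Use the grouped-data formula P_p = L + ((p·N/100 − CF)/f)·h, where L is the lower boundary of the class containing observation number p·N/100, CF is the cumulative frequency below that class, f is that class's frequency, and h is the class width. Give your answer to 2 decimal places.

N = 85; target position k = 16/100 · 85 = 13.6.
Cumulative frequencies: 25, 41, 51, 74, 85.
Observation 13.6 falls in the class 0 – <50.
L = 0, CF = 0, f = 25, h = 50.
P16 = 0 + ((13.6 − 0)/25)·50 = 0 + 27.2 = 27.2.

27.20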